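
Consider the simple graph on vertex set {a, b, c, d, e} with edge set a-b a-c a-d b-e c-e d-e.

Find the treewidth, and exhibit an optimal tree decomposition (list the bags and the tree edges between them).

Every bag has size at most 3, so the width is 3 − 1 = 2 and tw(G) ≤ 2. For the lower bound, G contains the cycle e–d–a–b–e, so G is not a forest; only forests have treewidth ≤ 1, hence tw(G) ≥ 2. Hence tw(G) = 2 exactly.

Treewidth 2.
Bags: B1 = {a, d, e}  B2 = {a, b, e}  B3 = {a, c, e}
Tree: B1–B2, B2–B3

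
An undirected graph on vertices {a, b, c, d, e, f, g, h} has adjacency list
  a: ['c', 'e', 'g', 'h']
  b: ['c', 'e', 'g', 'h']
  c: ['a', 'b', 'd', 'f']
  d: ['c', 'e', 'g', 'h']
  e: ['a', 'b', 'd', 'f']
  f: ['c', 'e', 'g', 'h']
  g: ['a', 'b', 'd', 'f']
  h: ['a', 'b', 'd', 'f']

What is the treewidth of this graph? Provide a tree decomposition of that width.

Treewidth 4.
One optimal decomposition is:
Bags: B1 = {b, c, e, g, h}  B2 = {a, c, e, g, h}  B3 = {c, d, e, g, h}  B4 = {c, e, f, g, h}
Tree: B1–B2, B2–B3, B3–B4

Every bag has size at most 5, so the width is 5 − 1 = 4 and tw(G) ≤ 4. For the lower bound: the 5 vertex sets {b,e}, {a,h}, {d,g}, {c}, {f} are disjoint, each induces a connected subgraph, and every pair is joined by at least one edge of G. Contracting each set to a single vertex therefore yields K_{5} as a minor, and since treewidth is minor-monotone, tw(G) ≥ tw(K_{5}) = 4. Hence tw(G) = 4 exactly.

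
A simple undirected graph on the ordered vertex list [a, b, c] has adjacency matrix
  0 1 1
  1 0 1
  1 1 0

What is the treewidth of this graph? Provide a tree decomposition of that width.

Treewidth 2.
One optimal decomposition is:
Bags: B1 = {a, b, c}
Tree: (single bag)

With just one bag of size 3, the width is 3 − 1 = 2, so tw(G) ≤ 2. On the other hand G contains the 3-clique {a, b, c}. A clique must lie in a single bag of any decomposition, so no decomposition can have width below 2. The upper and lower bounds meet at 2, so that is the treewidth.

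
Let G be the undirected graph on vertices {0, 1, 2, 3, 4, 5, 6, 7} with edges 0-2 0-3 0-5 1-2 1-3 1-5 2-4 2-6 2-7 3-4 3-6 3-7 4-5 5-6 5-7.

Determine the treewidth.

A width-3 tree decomposition is:
Bags: B1 = {2, 3, 5, 6}  B2 = {2, 3, 4, 5}  B3 = {1, 2, 3, 5}  B4 = {2, 3, 5, 7}  B5 = {0, 2, 3, 5}
Tree: B1–B2, B2–B3, B3–B4, B4–B5
Every bag has size at most 4, so the width is 4 − 1 = 3 and tw(G) ≤ 3. For the lower bound: the 4 vertex sets {2,6}, {4,5}, {3}, {1} are disjoint, each induces a connected subgraph, and every pair is joined by at least one edge of G. Contracting each set to a single vertex therefore yields K_{4} as a minor, and since treewidth is minor-monotone, tw(G) ≥ tw(K_{4}) = 3. Hence tw(G) = 3 exactly.

3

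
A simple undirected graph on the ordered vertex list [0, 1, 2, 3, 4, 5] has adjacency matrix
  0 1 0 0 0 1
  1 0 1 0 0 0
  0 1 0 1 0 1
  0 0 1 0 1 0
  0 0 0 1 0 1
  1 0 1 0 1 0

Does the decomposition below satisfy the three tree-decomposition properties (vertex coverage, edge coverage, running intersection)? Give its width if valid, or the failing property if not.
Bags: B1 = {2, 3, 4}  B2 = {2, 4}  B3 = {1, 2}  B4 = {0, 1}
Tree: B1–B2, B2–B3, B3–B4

No — vertex 5 appears in no bag.

A tree decomposition must satisfy three properties: every vertex lies in some bag; for every edge, both endpoints lie together in some bag; and for every vertex, the bags containing it form a connected subtree. Here vertex 5 appears in no bag, so the decomposition is invalid.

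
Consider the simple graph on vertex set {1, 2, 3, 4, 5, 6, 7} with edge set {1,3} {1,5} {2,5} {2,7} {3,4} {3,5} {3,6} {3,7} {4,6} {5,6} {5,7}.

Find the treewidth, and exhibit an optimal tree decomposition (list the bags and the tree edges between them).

Every bag has size at most 3, so the width is 3 − 1 = 2 and tw(G) ≤ 2. For the lower bound, the 3 vertices {2, 5, 7} are pairwise adjacent, and any tree decomposition puts a clique entirely inside one bag — forcing width ≥ 2. Therefore the treewidth is 2.

Treewidth 2.
One optimal decomposition is:
Bags: B1 = {3, 5, 6}  B2 = {3, 4, 6}  B3 = {3, 5, 7}  B4 = {2, 5, 7}  B5 = {1, 3, 5}
Tree: B1–B2, B1–B3, B3–B4, B1–B5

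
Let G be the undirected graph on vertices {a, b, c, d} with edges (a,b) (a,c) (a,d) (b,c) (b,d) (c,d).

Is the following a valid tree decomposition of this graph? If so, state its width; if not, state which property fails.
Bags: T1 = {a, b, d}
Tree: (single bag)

No — vertex c appears in no bag.

A tree decomposition must satisfy three properties: every vertex lies in some bag; for every edge, both endpoints lie together in some bag; and for every vertex, the bags containing it form a connected subtree. Here vertex c appears in no bag, so the decomposition is invalid.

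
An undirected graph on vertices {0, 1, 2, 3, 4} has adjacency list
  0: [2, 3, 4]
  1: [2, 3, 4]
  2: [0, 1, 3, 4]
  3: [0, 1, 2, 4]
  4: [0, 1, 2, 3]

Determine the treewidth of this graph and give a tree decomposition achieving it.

Each bag holds 4 vertices, so the decomposition has width 3, which upper-bounds the treewidth. On the other hand G contains the 4-clique {0, 2, 3, 4}. A clique must lie in a single bag of any decomposition, so no decomposition can have width below 3. Combining the bounds, tw(G) = 3.

Treewidth 3.
One optimal decomposition is:
Bags: B1 = {1, 2, 3, 4}  B2 = {0, 2, 3, 4}
Tree: B1–B2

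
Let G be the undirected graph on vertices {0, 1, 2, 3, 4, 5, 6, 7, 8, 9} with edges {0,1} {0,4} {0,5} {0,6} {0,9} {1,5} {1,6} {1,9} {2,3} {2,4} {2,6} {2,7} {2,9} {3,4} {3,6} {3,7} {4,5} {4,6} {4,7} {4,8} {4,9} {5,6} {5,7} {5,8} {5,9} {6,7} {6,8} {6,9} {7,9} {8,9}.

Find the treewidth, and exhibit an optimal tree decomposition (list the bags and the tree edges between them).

Treewidth 4.
One such decomposition:
Bags: B1 = {4, 5, 6, 7, 9}  B2 = {2, 4, 6, 7, 9}  B3 = {0, 4, 5, 6, 9}  B4 = {2, 3, 4, 6, 7}  B5 = {4, 5, 6, 8, 9}  B6 = {0, 1, 5, 6, 9}
Tree: B1–B2, B1–B3, B2–B4, B1–B5, B3–B6

The largest bag has 5 vertices, giving width 4; this decomposition certifies tw(G) ≤ 4. On the other hand G contains the 5-clique {0, 1, 5, 6, 9}. A clique must lie in a single bag of any decomposition, so no decomposition can have width below 4. Combining the bounds, tw(G) = 4.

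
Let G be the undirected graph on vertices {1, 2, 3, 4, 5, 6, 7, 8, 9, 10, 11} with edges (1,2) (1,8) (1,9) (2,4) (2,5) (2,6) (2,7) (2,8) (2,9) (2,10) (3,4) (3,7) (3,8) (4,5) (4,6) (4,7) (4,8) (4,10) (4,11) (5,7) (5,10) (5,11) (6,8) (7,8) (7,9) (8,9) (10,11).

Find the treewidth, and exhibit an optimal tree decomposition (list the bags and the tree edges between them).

Treewidth 3.
One optimal decomposition is:
Bags: B1 = {2, 4, 7, 8}  B2 = {2, 4, 5, 7}  B3 = {2, 7, 8, 9}  B4 = {3, 4, 7, 8}  B5 = {2, 4, 6, 8}  B6 = {2, 4, 5, 10}  B7 = {1, 2, 8, 9}  B8 = {4, 5, 10, 11}
Tree: B1–B2, B1–B3, B1–B4, B1–B5, B2–B6, B3–B7, B6–B8

The largest bag has 4 vertices, giving width 3; this decomposition certifies tw(G) ≤ 3. Conversely, {4, 5, 10, 11} is a clique of size 4, and the vertices of any clique must share a bag in every tree decomposition; so some bag has ≥ 4 vertices and tw(G) ≥ 3. The upper and lower bounds meet at 3, so that is the treewidth.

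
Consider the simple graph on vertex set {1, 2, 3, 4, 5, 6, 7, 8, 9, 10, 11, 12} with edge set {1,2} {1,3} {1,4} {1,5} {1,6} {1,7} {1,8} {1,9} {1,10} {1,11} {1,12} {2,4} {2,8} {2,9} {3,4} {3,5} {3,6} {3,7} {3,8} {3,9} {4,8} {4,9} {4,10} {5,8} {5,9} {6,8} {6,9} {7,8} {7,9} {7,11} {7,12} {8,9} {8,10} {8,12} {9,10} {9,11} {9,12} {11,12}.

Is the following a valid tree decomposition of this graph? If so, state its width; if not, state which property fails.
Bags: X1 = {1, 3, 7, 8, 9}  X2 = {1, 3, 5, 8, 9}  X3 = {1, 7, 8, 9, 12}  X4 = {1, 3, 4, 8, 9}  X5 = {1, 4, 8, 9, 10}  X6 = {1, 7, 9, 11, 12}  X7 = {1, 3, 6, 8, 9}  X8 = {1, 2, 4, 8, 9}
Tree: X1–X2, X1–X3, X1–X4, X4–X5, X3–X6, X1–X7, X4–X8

Checking the three conditions: (i) the bags cover all of {1, 2, 3, 4, 5, 6, 7, 8, 9, 10, 11, 12}; (ii) for each edge, some bag contains both endpoints; (iii) the bags containing any fixed vertex form a subtree. All hold, so the decomposition is valid with width 5 − 1 = 4.

Yes; width 4.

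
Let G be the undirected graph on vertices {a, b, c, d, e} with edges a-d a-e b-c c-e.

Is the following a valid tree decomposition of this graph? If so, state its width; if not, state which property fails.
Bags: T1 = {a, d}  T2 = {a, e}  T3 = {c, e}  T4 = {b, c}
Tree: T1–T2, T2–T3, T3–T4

Yes; width 1.

Checking the three conditions: (i) the bags cover all of {a, b, c, d, e}; (ii) for each edge, some bag contains both endpoints; (iii) the bags containing any fixed vertex form a subtree. All hold, so the decomposition is valid with width 2 − 1 = 1.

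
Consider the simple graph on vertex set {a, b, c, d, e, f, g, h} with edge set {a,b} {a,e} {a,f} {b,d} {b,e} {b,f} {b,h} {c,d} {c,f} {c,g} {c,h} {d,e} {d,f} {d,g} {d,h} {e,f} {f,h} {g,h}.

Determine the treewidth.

3

A width-3 tree decomposition is:
Bags: B1 = {b, d, f, h}  B2 = {c, d, f, h}  B3 = {b, d, e, f}  B4 = {c, d, g, h}  B5 = {a, b, e, f}
Tree: B1–B2, B1–B3, B2–B4, B3–B5
Every bag has size at most 4, so the width is 4 − 1 = 3 and tw(G) ≤ 3. On the other hand G contains the 4-clique {c, d, g, h}. A clique must lie in a single bag of any decomposition, so no decomposition can have width below 3. Therefore the treewidth is 3.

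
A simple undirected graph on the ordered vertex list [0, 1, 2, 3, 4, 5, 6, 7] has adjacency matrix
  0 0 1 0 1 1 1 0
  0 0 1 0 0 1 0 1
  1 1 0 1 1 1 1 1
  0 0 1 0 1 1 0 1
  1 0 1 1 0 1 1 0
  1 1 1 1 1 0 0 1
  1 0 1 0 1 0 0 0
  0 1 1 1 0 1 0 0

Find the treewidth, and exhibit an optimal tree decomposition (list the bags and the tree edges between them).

Each bag holds 4 vertices, so the decomposition has width 3, which upper-bounds the treewidth. On the other hand G contains the 4-clique {0, 2, 4, 5}. A clique must lie in a single bag of any decomposition, so no decomposition can have width below 3. Therefore the treewidth is 3.

Treewidth 3.
One such decomposition:
Bags: B1 = {0, 2, 4, 5}  B2 = {2, 3, 4, 5}  B3 = {0, 2, 4, 6}  B4 = {2, 3, 5, 7}  B5 = {1, 2, 5, 7}
Tree: B1–B2, B1–B3, B2–B4, B4–B5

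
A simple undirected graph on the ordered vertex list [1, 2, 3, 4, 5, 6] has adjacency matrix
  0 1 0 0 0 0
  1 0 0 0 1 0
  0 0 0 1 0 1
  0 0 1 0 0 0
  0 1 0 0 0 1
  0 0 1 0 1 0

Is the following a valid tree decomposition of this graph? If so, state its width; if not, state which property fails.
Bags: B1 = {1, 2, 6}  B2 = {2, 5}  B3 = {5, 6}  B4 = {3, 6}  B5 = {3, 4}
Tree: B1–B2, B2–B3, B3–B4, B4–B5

A tree decomposition must satisfy three properties: every vertex lies in some bag; for every edge, both endpoints lie together in some bag; and for every vertex, the bags containing it form a connected subtree. Here bags containing vertex 6 are not connected in the tree, so the decomposition is invalid.

No — bags containing vertex 6 are not connected in the tree.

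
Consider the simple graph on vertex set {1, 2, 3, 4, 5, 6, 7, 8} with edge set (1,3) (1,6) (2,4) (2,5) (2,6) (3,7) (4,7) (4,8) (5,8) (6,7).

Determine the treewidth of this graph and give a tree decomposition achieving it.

Each bag holds 3 vertices, so the decomposition has width 2, which upper-bounds the treewidth. Since 1–3–7–6–1 is a cycle in G, G is not acyclic. Forests are exactly the graphs of treewidth ≤ 1, so tw(G) ≥ 2. Hence tw(G) = 2 exactly.

Treewidth 2.
Bags: B1 = {1, 3, 6}  B2 = {3, 6, 7}  B3 = {2, 6, 7}  B4 = {2, 4, 7}  B5 = {2, 4, 5}  B6 = {4, 5, 8}
Tree: B1–B2, B2–B3, B3–B4, B4–B5, B5–B6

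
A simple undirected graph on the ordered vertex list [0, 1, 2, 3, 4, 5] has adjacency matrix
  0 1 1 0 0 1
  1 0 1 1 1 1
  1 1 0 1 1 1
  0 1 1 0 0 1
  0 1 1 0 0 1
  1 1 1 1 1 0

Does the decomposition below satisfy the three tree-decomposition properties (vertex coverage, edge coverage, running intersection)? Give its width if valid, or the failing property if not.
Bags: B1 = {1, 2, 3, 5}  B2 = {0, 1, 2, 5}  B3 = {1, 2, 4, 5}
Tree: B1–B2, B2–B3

Yes; width 3.

Every vertex of G appears in some bag (union = {0, 1, 2, 3, 4, 5}); every edge is covered by a bag; and for each vertex v the set of bags containing v is connected in the bag tree. The decomposition is therefore valid. The largest bag has 4 vertices, so the width is 3.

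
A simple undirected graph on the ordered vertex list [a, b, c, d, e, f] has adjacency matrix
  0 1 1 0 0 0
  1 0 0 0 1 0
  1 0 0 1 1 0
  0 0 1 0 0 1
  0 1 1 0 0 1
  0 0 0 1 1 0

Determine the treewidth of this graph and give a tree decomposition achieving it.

Treewidth 2.
One such decomposition:
Bags: B1 = {d, e, f}  B2 = {c, d, e}  B3 = {b, c, e}  B4 = {a, b, c}
Tree: B1–B2, B2–B3, B3–B4

The largest bag has 3 vertices, giving width 2; this decomposition certifies tw(G) ≤ 2. For the lower bound, G contains the cycle f–d–c–e–f, so G is not a forest; only forests have treewidth ≤ 1, hence tw(G) ≥ 2. Hence tw(G) = 2 exactly.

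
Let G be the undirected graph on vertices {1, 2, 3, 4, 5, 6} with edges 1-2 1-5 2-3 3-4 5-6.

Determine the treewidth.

A width-1 tree decomposition is:
Bags: B1 = {3, 4}  B2 = {2, 3}  B3 = {1, 2}  B4 = {1, 5}  B5 = {5, 6}
Tree: B1–B2, B2–B3, B3–B4, B4–B5
Every bag has size at most 2, so the width is 2 − 1 = 1 and tw(G) ≤ 1. G has an edge, so its treewidth is at least 1. Combining the bounds, tw(G) = 1.

1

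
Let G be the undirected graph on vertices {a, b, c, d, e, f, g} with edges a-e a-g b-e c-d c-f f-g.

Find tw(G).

1

A width-1 tree decomposition is:
Bags: B1 = {c, d}  B2 = {c, f}  B3 = {f, g}  B4 = {a, g}  B5 = {a, e}  B6 = {b, e}
Tree: B1–B2, B2–B3, B3–B4, B4–B5, B5–B6
The largest bag has 2 vertices, giving width 1; this decomposition certifies tw(G) ≤ 1. G has an edge, so its treewidth is at least 1. The upper and lower bounds meet at 1, so that is the treewidth.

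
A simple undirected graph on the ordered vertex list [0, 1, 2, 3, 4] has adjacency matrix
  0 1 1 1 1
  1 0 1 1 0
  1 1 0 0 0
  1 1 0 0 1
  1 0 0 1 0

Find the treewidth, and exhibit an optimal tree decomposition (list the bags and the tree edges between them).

Treewidth 2.
One such decomposition:
Bags: B1 = {0, 1, 2}  B2 = {0, 1, 3}  B3 = {0, 3, 4}
Tree: B1–B2, B2–B3

The largest bag has 3 vertices, giving width 2; this decomposition certifies tw(G) ≤ 2. On the other hand G contains the 3-clique {0, 1, 2}. A clique must lie in a single bag of any decomposition, so no decomposition can have width below 2. The upper and lower bounds meet at 2, so that is the treewidth.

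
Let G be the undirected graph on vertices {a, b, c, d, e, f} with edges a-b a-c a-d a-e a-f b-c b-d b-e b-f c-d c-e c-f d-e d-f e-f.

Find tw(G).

A width-5 tree decomposition is:
Bags: B1 = {a, b, c, d, e, f}
Tree: (single bag)
A single bag containing all 6 vertices is trivially a valid decomposition of width 5. For the lower bound, the 6 vertices {a, b, c, d, e, f} are pairwise adjacent, and any tree decomposition puts a clique entirely inside one bag — forcing width ≥ 5. Combining the bounds, tw(G) = 5.

5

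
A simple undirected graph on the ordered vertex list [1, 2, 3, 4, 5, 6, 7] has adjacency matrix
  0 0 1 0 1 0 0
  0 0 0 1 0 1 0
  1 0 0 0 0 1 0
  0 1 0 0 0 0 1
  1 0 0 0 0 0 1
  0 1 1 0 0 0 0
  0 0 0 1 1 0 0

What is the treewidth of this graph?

A width-2 tree decomposition is:
Bags: B1 = {2, 3, 6}  B2 = {1, 2, 3}  B3 = {1, 2, 5}  B4 = {2, 5, 7}  B5 = {2, 4, 7}
Tree: B1–B2, B2–B3, B3–B4, B4–B5
The largest bag has 3 vertices, giving width 2; this decomposition certifies tw(G) ≤ 2. Since 2–6–3–1–5–7–4–2 is a cycle in G, G is not acyclic. Forests are exactly the graphs of treewidth ≤ 1, so tw(G) ≥ 2. Combining the bounds, tw(G) = 2.

2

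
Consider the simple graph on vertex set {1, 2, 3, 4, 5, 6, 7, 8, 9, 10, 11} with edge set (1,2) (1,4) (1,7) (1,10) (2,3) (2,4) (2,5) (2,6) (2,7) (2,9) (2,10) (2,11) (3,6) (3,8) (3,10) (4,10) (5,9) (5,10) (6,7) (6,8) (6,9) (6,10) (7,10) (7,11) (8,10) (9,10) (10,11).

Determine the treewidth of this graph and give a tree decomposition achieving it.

Treewidth 3.
One optimal decomposition is:
Bags: B1 = {2, 6, 7, 10}  B2 = {2, 3, 6, 10}  B3 = {1, 2, 7, 10}  B4 = {2, 6, 9, 10}  B5 = {3, 6, 8, 10}  B6 = {1, 2, 4, 10}  B7 = {2, 7, 10, 11}  B8 = {2, 5, 9, 10}
Tree: B1–B2, B1–B3, B1–B4, B2–B5, B3–B6, B1–B7, B4–B8

The largest bag has 4 vertices, giving width 3; this decomposition certifies tw(G) ≤ 3. On the other hand G contains the 4-clique {3, 6, 8, 10}. A clique must lie in a single bag of any decomposition, so no decomposition can have width below 3. The upper and lower bounds meet at 3, so that is the treewidth.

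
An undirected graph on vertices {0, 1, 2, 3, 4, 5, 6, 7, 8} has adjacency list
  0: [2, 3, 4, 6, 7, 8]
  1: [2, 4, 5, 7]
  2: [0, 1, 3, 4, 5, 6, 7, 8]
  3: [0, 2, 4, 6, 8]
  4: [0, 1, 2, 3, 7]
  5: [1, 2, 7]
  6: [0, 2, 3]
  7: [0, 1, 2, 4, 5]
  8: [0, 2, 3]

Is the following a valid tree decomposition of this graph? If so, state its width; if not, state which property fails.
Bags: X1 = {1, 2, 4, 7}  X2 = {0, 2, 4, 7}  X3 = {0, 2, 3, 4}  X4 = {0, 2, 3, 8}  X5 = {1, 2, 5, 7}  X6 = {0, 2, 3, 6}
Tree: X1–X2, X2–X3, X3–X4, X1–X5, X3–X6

Checking the three conditions: (i) the bags cover all of {0, 1, 2, 3, 4, 5, 6, 7, 8}; (ii) for each edge, some bag contains both endpoints; (iii) the bags containing any fixed vertex form a subtree. All hold, so the decomposition is valid with width 4 − 1 = 3.

Yes; width 3.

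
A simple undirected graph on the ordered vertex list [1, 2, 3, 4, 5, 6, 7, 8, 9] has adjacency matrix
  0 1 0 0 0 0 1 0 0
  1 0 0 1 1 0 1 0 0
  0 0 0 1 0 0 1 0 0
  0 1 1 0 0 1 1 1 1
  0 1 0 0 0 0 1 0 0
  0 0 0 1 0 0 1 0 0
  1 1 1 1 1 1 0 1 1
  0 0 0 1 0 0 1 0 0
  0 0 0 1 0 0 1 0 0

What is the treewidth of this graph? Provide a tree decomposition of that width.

Every bag has size at most 3, so the width is 3 − 1 = 2 and tw(G) ≤ 2. For the lower bound, the 3 vertices {1, 2, 7} are pairwise adjacent, and any tree decomposition puts a clique entirely inside one bag — forcing width ≥ 2. Therefore the treewidth is 2.

Treewidth 2.
Bags: B1 = {4, 7, 8}  B2 = {2, 4, 7}  B3 = {4, 7, 9}  B4 = {4, 6, 7}  B5 = {1, 2, 7}  B6 = {3, 4, 7}  B7 = {2, 5, 7}
Tree: B1–B2, B2–B3, B3–B4, B2–B5, B1–B6, B5–B7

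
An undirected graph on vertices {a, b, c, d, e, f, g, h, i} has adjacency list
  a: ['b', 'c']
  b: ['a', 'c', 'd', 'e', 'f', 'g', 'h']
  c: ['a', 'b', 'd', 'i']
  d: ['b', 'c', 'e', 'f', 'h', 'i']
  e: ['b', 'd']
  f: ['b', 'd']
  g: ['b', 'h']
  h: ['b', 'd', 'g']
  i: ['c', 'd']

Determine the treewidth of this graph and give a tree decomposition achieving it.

Each bag holds 3 vertices, so the decomposition has width 2, which upper-bounds the treewidth. For the lower bound, the 3 vertices {b, d, e} are pairwise adjacent, and any tree decomposition puts a clique entirely inside one bag — forcing width ≥ 2. Hence tw(G) = 2 exactly.

Treewidth 2.
Bags: B1 = {b, d, h}  B2 = {b, d, e}  B3 = {b, c, d}  B4 = {b, g, h}  B5 = {b, d, f}  B6 = {a, b, c}  B7 = {c, d, i}
Tree: B1–B2, B1–B3, B1–B4, B1–B5, B3–B6, B3–B7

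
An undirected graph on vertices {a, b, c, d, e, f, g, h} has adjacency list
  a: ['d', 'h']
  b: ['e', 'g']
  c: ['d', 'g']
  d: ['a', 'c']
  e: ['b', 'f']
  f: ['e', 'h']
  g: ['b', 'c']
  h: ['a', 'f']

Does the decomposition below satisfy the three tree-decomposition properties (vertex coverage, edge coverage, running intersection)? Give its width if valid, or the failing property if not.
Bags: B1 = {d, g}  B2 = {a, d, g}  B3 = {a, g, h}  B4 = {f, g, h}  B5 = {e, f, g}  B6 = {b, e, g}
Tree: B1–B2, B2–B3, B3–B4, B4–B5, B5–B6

A tree decomposition must satisfy three properties: every vertex lies in some bag; for every edge, both endpoints lie together in some bag; and for every vertex, the bags containing it form a connected subtree. Here vertex c appears in no bag, so the decomposition is invalid.

No — vertex c appears in no bag.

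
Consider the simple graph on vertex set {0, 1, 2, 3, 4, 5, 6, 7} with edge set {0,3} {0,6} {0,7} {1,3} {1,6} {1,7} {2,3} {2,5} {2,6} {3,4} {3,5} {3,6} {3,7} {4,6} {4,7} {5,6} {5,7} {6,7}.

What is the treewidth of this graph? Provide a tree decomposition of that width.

Treewidth 3.
One such decomposition:
Bags: B1 = {3, 5, 6, 7}  B2 = {0, 3, 6, 7}  B3 = {3, 4, 6, 7}  B4 = {2, 3, 5, 6}  B5 = {1, 3, 6, 7}
Tree: B1–B2, B2–B3, B1–B4, B2–B5

Every bag has size at most 4, so the width is 4 − 1 = 3 and tw(G) ≤ 3. On the other hand G contains the 4-clique {2, 3, 5, 6}. A clique must lie in a single bag of any decomposition, so no decomposition can have width below 3. The upper and lower bounds meet at 3, so that is the treewidth.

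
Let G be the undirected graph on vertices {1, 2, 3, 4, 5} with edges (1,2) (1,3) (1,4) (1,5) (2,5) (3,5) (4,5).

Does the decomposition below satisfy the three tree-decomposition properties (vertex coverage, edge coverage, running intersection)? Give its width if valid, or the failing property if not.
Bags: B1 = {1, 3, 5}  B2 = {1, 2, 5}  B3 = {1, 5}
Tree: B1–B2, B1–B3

No — vertex 4 appears in no bag.

A tree decomposition must satisfy three properties: every vertex lies in some bag; for every edge, both endpoints lie together in some bag; and for every vertex, the bags containing it form a connected subtree. Here vertex 4 appears in no bag, so the decomposition is invalid.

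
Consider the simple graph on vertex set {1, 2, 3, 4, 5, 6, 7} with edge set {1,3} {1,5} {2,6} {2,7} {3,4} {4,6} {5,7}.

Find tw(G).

A width-2 tree decomposition is:
Bags: B1 = {2, 4, 6}  B2 = {2, 3, 4}  B3 = {1, 2, 3}  B4 = {1, 2, 5}  B5 = {2, 5, 7}
Tree: B1–B2, B2–B3, B3–B4, B4–B5
The largest bag has 3 vertices, giving width 2; this decomposition certifies tw(G) ≤ 2. Since 2–6–4–3–1–5–7–2 is a cycle in G, G is not acyclic. Forests are exactly the graphs of treewidth ≤ 1, so tw(G) ≥ 2. Therefore the treewidth is 2.

2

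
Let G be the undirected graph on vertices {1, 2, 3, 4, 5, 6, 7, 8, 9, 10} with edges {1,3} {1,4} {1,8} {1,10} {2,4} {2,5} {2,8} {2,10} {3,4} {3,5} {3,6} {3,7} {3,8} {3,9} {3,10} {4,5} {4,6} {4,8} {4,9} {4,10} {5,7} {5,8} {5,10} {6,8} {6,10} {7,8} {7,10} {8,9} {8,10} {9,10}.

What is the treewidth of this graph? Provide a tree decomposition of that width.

The largest bag has 5 vertices, giving width 4; this decomposition certifies tw(G) ≤ 4. Conversely, {2, 4, 5, 8, 10} is a clique of size 5, and the vertices of any clique must share a bag in every tree decomposition; so some bag has ≥ 5 vertices and tw(G) ≥ 4. Combining the bounds, tw(G) = 4.

Treewidth 4.
One such decomposition:
Bags: B1 = {2, 4, 5, 8, 10}  B2 = {3, 4, 5, 8, 10}  B3 = {3, 5, 7, 8, 10}  B4 = {3, 4, 6, 8, 10}  B5 = {1, 3, 4, 8, 10}  B6 = {3, 4, 8, 9, 10}
Tree: B1–B2, B2–B3, B2–B4, B2–B5, B5–B6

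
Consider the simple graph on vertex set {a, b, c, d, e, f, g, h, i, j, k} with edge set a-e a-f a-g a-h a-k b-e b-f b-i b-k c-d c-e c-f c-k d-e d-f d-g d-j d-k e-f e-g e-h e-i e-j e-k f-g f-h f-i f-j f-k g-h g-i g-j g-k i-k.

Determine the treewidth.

A width-4 tree decomposition is:
Bags: B1 = {e, f, g, i, k}  B2 = {a, e, f, g, k}  B3 = {d, e, f, g, k}  B4 = {d, e, f, g, j}  B5 = {c, d, e, f, k}  B6 = {b, e, f, i, k}  B7 = {a, e, f, g, h}
Tree: B1–B2, B1–B3, B3–B4, B3–B5, B1–B6, B2–B7
Each bag holds 5 vertices, so the decomposition has width 4, which upper-bounds the treewidth. For the lower bound, the 5 vertices {d, e, f, g, j} are pairwise adjacent, and any tree decomposition puts a clique entirely inside one bag — forcing width ≥ 4. Hence tw(G) = 4 exactly.

4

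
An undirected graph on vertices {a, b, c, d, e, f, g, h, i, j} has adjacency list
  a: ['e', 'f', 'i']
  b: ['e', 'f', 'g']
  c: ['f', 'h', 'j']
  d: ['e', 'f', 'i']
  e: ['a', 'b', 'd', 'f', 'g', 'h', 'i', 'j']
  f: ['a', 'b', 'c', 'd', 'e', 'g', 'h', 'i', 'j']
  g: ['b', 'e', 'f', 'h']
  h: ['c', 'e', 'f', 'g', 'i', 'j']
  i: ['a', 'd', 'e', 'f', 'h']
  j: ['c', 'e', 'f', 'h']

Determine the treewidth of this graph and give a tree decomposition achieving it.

The largest bag has 4 vertices, giving width 3; this decomposition certifies tw(G) ≤ 3. Conversely, {d, e, f, i} is a clique of size 4, and the vertices of any clique must share a bag in every tree decomposition; so some bag has ≥ 4 vertices and tw(G) ≥ 3. Hence tw(G) = 3 exactly.

Treewidth 3.
One optimal decomposition is:
Bags: B1 = {e, f, g, h}  B2 = {e, f, h, i}  B3 = {e, f, h, j}  B4 = {d, e, f, i}  B5 = {c, f, h, j}  B6 = {a, e, f, i}  B7 = {b, e, f, g}
Tree: B1–B2, B1–B3, B2–B4, B3–B5, B2–B6, B1–B7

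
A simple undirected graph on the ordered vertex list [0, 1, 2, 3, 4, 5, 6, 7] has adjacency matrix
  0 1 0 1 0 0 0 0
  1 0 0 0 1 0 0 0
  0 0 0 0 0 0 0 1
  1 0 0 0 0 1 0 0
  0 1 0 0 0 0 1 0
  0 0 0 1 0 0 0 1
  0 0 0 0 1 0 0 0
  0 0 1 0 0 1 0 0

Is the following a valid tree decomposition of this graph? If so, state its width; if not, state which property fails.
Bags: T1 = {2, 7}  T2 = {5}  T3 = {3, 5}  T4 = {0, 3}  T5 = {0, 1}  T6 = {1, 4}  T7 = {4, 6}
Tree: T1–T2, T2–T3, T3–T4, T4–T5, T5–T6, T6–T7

A tree decomposition must satisfy three properties: every vertex lies in some bag; for every edge, both endpoints lie together in some bag; and for every vertex, the bags containing it form a connected subtree. Here edge (7,5) lies in no bag, so the decomposition is invalid.

No — edge (7,5) lies in no bag.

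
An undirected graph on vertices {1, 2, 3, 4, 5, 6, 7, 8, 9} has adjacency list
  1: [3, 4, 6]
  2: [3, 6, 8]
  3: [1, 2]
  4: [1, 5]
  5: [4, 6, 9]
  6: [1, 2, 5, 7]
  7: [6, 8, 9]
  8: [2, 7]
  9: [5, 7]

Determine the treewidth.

3

A width-3 tree decomposition is:
Bags: B1 = {2, 7, 8, 9}  B2 = {2, 6, 7, 9}  B3 = {2, 5, 6, 9}  B4 = {2, 3, 5, 6}  B5 = {1, 3, 5, 6}  B6 = {1, 3, 4, 5}
Tree: B1–B2, B2–B3, B3–B4, B4–B5, B5–B6
Each bag holds 4 vertices, so the decomposition has width 3, which upper-bounds the treewidth. For the lower bound: the 4 vertex sets {7,8,9}, {2}, {6}, {1,3,4,5} are disjoint, each induces a connected subgraph, and every pair is joined by at least one edge of G. Contracting each set to a single vertex therefore yields K_{4} as a minor, and since treewidth is minor-monotone, tw(G) ≥ tw(K_{4}) = 3. Combining the bounds, tw(G) = 3.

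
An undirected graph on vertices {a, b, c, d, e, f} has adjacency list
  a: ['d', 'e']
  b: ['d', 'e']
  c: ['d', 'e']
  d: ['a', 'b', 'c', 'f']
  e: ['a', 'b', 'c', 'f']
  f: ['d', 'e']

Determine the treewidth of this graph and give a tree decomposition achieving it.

Treewidth 2.
One such decomposition:
Bags: B1 = {a, d, e}  B2 = {b, d, e}  B3 = {c, d, e}  B4 = {d, e, f}
Tree: B1–B2, B2–B3, B3–B4

Each bag holds 3 vertices, so the decomposition has width 2, which upper-bounds the treewidth. For the lower bound, G contains the cycle a–e–b–d–a, so G is not a forest; only forests have treewidth ≤ 1, hence tw(G) ≥ 2. Hence tw(G) = 2 exactly.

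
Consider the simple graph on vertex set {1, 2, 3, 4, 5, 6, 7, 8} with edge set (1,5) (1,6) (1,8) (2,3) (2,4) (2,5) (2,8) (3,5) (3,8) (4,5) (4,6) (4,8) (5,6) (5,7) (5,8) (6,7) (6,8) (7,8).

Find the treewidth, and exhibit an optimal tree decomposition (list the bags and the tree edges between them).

Treewidth 3.
One such decomposition:
Bags: B1 = {2, 4, 5, 8}  B2 = {4, 5, 6, 8}  B3 = {1, 5, 6, 8}  B4 = {5, 6, 7, 8}  B5 = {2, 3, 5, 8}
Tree: B1–B2, B2–B3, B3–B4, B1–B5

The largest bag has 4 vertices, giving width 3; this decomposition certifies tw(G) ≤ 3. Conversely, {2, 3, 5, 8} is a clique of size 4, and the vertices of any clique must share a bag in every tree decomposition; so some bag has ≥ 4 vertices and tw(G) ≥ 3. Combining the bounds, tw(G) = 3.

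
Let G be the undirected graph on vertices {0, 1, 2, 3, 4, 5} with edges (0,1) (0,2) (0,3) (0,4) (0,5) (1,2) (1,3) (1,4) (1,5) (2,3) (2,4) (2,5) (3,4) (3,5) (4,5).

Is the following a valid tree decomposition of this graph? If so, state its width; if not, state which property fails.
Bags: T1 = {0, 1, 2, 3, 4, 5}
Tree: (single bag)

Yes; width 5.

Vertex coverage: the bags together contain {0, 1, 2, 3, 4, 5}, the full vertex set. Edge coverage: each edge of G has both endpoints in at least one bag. Running intersection: for every vertex, the bags containing it form a connected subtree. All three properties hold, so this is a valid tree decomposition of width max|bag| − 1 = 5, and hence tw(G) ≤ 5.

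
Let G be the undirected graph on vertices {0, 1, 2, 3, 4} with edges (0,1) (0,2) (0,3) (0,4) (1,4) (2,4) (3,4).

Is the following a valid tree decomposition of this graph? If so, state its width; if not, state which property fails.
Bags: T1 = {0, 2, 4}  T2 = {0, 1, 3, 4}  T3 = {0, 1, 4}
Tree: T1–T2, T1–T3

No — bags containing vertex 1 are not connected in the tree.

A tree decomposition must satisfy three properties: every vertex lies in some bag; for every edge, both endpoints lie together in some bag; and for every vertex, the bags containing it form a connected subtree. Here bags containing vertex 1 are not connected in the tree, so the decomposition is invalid.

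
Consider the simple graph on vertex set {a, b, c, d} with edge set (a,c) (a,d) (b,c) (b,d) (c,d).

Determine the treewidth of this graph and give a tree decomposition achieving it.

Treewidth 2.
Bags: B1 = {a, c, d}  B2 = {b, c, d}
Tree: B1–B2

Every bag has size at most 3, so the width is 3 − 1 = 2 and tw(G) ≤ 2. For the lower bound, the 3 vertices {a, c, d} are pairwise adjacent, and any tree decomposition puts a clique entirely inside one bag — forcing width ≥ 2. Therefore the treewidth is 2.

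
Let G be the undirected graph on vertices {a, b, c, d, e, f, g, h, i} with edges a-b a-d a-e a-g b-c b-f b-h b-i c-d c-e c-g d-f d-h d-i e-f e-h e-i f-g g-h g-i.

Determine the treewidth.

4

A width-4 tree decomposition is:
Bags: B1 = {b, d, e, f, g}  B2 = {b, d, e, g, i}  B3 = {a, b, d, e, g}  B4 = {b, d, e, g, h}  B5 = {b, c, d, e, g}
Tree: B1–B2, B2–B3, B3–B4, B4–B5
The largest bag has 5 vertices, giving width 4; this decomposition certifies tw(G) ≤ 4. For the lower bound: the 5 vertex sets {f,g}, {b,i}, {a,e}, {d}, {h} are disjoint, each induces a connected subgraph, and every pair is joined by at least one edge of G. Contracting each set to a single vertex therefore yields K_{5} as a minor, and since treewidth is minor-monotone, tw(G) ≥ tw(K_{5}) = 4. Therefore the treewidth is 4.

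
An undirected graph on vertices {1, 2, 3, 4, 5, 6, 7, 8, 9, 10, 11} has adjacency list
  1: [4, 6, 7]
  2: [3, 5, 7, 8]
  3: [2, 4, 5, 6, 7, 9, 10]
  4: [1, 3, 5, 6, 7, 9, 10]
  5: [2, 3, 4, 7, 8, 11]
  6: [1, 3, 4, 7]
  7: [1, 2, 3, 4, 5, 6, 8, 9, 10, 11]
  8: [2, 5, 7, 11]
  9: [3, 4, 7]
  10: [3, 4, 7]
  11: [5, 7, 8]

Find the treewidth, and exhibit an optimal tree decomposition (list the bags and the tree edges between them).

Each bag holds 4 vertices, so the decomposition has width 3, which upper-bounds the treewidth. For the lower bound, the 4 vertices {2, 5, 7, 8} are pairwise adjacent, and any tree decomposition puts a clique entirely inside one bag — forcing width ≥ 3. Therefore the treewidth is 3.

Treewidth 3.
One optimal decomposition is:
Bags: B1 = {3, 4, 7, 9}  B2 = {3, 4, 7, 10}  B3 = {3, 4, 6, 7}  B4 = {1, 4, 6, 7}  B5 = {3, 4, 5, 7}  B6 = {2, 3, 5, 7}  B7 = {2, 5, 7, 8}  B8 = {5, 7, 8, 11}
Tree: B1–B2, B2–B3, B3–B4, B2–B5, B5–B6, B6–B7, B7–B8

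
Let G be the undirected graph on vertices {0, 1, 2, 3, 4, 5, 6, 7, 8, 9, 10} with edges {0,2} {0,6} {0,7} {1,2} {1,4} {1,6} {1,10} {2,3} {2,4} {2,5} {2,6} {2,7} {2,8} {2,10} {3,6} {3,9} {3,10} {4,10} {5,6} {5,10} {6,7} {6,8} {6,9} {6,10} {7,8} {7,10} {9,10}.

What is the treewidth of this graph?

3

A width-3 tree decomposition is:
Bags: B1 = {2, 5, 6, 10}  B2 = {1, 2, 6, 10}  B3 = {2, 3, 6, 10}  B4 = {1, 2, 4, 10}  B5 = {2, 6, 7, 10}  B6 = {3, 6, 9, 10}  B7 = {0, 2, 6, 7}  B8 = {2, 6, 7, 8}
Tree: B1–B2, B1–B3, B2–B4, B2–B5, B3–B6, B5–B7, B7–B8
Each bag holds 4 vertices, so the decomposition has width 3, which upper-bounds the treewidth. Conversely, {3, 6, 9, 10} is a clique of size 4, and the vertices of any clique must share a bag in every tree decomposition; so some bag has ≥ 4 vertices and tw(G) ≥ 3. Hence tw(G) = 3 exactly.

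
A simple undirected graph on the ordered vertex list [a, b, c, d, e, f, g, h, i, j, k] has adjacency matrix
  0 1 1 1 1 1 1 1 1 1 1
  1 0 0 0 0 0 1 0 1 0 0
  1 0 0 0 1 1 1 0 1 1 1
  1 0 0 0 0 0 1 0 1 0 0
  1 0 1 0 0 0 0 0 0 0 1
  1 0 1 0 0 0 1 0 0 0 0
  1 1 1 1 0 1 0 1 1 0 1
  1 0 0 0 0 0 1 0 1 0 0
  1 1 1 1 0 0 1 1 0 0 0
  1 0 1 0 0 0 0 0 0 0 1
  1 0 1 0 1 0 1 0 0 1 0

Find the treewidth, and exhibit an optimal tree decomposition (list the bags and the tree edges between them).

Every bag has size at most 4, so the width is 4 − 1 = 3 and tw(G) ≤ 3. Conversely, {a, c, f, g} is a clique of size 4, and the vertices of any clique must share a bag in every tree decomposition; so some bag has ≥ 4 vertices and tw(G) ≥ 3. The upper and lower bounds meet at 3, so that is the treewidth.

Treewidth 3.
One optimal decomposition is:
Bags: B1 = {a, c, g, k}  B2 = {a, c, e, k}  B3 = {a, c, j, k}  B4 = {a, c, g, i}  B5 = {a, b, g, i}  B6 = {a, g, h, i}  B7 = {a, c, f, g}  B8 = {a, d, g, i}
Tree: B1–B2, B1–B3, B1–B4, B4–B5, B4–B6, B1–B7, B6–B8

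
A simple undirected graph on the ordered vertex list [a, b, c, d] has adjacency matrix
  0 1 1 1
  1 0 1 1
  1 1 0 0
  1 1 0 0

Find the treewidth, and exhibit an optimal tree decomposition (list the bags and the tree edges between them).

Every bag has size at most 3, so the width is 3 − 1 = 2 and tw(G) ≤ 2. On the other hand G contains the 3-clique {a, b, d}. A clique must lie in a single bag of any decomposition, so no decomposition can have width below 2. The upper and lower bounds meet at 2, so that is the treewidth.

Treewidth 2.
One such decomposition:
Bags: B1 = {a, b, d}  B2 = {a, b, c}
Tree: B1–B2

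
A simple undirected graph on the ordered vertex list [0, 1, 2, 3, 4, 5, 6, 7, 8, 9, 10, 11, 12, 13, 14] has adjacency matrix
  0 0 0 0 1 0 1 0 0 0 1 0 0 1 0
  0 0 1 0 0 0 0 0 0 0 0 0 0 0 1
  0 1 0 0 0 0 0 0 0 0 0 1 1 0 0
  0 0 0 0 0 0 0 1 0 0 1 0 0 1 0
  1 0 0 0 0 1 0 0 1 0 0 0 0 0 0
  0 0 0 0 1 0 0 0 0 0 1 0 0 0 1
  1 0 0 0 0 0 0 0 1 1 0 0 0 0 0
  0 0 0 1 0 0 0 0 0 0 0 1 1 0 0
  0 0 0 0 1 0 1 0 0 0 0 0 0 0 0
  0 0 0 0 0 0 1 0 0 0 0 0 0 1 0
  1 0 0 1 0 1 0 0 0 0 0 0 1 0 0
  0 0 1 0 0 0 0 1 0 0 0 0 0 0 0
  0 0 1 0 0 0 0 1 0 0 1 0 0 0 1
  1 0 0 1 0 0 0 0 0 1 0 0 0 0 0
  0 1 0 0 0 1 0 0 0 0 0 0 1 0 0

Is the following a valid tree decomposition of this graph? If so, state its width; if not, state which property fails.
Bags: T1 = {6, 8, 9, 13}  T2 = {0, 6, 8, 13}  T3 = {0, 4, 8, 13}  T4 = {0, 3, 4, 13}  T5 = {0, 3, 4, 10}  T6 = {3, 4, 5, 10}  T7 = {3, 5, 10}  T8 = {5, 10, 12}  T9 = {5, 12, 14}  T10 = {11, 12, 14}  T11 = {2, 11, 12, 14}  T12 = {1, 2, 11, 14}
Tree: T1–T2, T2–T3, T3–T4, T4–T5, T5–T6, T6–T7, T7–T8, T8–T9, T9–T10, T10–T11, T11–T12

A tree decomposition must satisfy three properties: every vertex lies in some bag; for every edge, both endpoints lie together in some bag; and for every vertex, the bags containing it form a connected subtree. Here vertex 7 appears in no bag, so the decomposition is invalid.

No — vertex 7 appears in no bag.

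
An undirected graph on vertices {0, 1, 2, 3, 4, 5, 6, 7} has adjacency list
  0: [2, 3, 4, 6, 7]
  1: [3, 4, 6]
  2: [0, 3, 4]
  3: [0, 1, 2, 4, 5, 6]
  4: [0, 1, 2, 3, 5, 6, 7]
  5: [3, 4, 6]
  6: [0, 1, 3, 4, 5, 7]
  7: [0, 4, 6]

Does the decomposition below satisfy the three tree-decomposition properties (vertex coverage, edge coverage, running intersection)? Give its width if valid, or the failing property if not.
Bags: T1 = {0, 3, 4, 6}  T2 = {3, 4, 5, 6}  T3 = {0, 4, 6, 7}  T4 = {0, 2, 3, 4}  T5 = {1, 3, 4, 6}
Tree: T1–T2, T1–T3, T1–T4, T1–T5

Yes; width 3.

Every vertex of G appears in some bag (union = {0, 1, 2, 3, 4, 5, 6, 7}); every edge is covered by a bag; and for each vertex v the set of bags containing v is connected in the bag tree. The decomposition is therefore valid. The largest bag has 4 vertices, so the width is 3.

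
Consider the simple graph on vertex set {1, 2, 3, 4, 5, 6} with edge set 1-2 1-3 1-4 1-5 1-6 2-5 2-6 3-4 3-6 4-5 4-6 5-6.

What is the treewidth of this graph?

3

A width-3 tree decomposition is:
Bags: B1 = {1, 4, 5, 6}  B2 = {1, 3, 4, 6}  B3 = {1, 2, 5, 6}
Tree: B1–B2, B1–B3
Each bag holds 4 vertices, so the decomposition has width 3, which upper-bounds the treewidth. Conversely, {1, 2, 5, 6} is a clique of size 4, and the vertices of any clique must share a bag in every tree decomposition; so some bag has ≥ 4 vertices and tw(G) ≥ 3. Combining the bounds, tw(G) = 3.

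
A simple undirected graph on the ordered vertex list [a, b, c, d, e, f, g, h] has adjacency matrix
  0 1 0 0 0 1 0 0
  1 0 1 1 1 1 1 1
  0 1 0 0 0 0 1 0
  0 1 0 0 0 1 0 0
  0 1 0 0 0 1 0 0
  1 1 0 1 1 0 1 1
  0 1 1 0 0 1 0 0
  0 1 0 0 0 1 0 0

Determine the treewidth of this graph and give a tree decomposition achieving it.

Every bag has size at most 3, so the width is 3 − 1 = 2 and tw(G) ≤ 2. For the lower bound, the 3 vertices {b, c, g} are pairwise adjacent, and any tree decomposition puts a clique entirely inside one bag — forcing width ≥ 2. Combining the bounds, tw(G) = 2.

Treewidth 2.
One optimal decomposition is:
Bags: B1 = {b, f, g}  B2 = {b, c, g}  B3 = {b, d, f}  B4 = {a, b, f}  B5 = {b, e, f}  B6 = {b, f, h}
Tree: B1–B2, B1–B3, B3–B4, B1–B5, B1–B6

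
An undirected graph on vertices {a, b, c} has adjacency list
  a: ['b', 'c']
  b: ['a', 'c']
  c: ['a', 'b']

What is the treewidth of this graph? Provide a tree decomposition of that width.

With just one bag of size 3, the width is 3 − 1 = 2, so tw(G) ≤ 2. For the lower bound, the 3 vertices {a, b, c} are pairwise adjacent, and any tree decomposition puts a clique entirely inside one bag — forcing width ≥ 2. The upper and lower bounds meet at 2, so that is the treewidth.

Treewidth 2.
One optimal decomposition is:
Bags: B1 = {a, b, c}
Tree: (single bag)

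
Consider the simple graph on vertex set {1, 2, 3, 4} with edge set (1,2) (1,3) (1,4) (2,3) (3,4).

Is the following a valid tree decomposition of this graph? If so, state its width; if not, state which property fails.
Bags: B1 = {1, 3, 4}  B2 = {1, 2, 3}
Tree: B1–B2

Every vertex of G appears in some bag (union = {1, 2, 3, 4}); every edge is covered by a bag; and for each vertex v the set of bags containing v is connected in the bag tree. The decomposition is therefore valid. The largest bag has 3 vertices, so the width is 2.

Yes; width 2.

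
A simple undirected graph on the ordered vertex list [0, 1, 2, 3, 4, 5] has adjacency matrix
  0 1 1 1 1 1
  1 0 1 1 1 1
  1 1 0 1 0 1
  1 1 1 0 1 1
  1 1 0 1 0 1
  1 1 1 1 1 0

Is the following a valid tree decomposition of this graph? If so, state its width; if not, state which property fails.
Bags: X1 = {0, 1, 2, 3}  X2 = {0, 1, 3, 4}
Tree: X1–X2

No — vertex 5 appears in no bag.

A tree decomposition must satisfy three properties: every vertex lies in some bag; for every edge, both endpoints lie together in some bag; and for every vertex, the bags containing it form a connected subtree. Here vertex 5 appears in no bag, so the decomposition is invalid.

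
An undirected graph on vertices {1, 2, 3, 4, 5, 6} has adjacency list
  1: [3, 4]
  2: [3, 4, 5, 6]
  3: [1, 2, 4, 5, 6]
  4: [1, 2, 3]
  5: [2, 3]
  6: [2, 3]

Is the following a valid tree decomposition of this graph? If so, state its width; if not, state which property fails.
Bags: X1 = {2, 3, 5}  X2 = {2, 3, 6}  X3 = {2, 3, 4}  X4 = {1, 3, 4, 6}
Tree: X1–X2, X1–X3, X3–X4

No — bags containing vertex 6 are not connected in the tree.

A tree decomposition must satisfy three properties: every vertex lies in some bag; for every edge, both endpoints lie together in some bag; and for every vertex, the bags containing it form a connected subtree. Here bags containing vertex 6 are not connected in the tree, so the decomposition is invalid.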